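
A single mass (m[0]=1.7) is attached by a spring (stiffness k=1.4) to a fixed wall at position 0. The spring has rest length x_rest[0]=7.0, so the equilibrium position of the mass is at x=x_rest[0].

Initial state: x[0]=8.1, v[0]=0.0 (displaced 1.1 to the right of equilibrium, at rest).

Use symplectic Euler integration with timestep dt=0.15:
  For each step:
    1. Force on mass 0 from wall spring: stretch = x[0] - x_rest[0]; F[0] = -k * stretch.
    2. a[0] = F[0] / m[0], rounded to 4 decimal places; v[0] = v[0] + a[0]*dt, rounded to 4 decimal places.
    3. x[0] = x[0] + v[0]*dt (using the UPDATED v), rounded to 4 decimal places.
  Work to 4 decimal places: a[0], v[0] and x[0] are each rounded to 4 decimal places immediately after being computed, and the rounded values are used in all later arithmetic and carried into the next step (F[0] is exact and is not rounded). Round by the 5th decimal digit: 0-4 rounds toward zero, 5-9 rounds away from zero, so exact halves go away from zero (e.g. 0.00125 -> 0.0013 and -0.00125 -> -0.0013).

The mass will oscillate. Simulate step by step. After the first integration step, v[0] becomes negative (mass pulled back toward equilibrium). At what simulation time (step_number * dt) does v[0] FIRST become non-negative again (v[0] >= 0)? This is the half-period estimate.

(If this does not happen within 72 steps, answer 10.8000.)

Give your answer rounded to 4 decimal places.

Answer: 3.6000

Derivation:
Step 0: x=[8.1000] v=[0.0000]
Step 1: x=[8.0796] v=[-0.1359]
Step 2: x=[8.0392] v=[-0.2693]
Step 3: x=[7.9795] v=[-0.3977]
Step 4: x=[7.9017] v=[-0.5187]
Step 5: x=[7.8072] v=[-0.6301]
Step 6: x=[7.6977] v=[-0.7298]
Step 7: x=[7.5753] v=[-0.8160]
Step 8: x=[7.4422] v=[-0.8871]
Step 9: x=[7.3009] v=[-0.9417]
Step 10: x=[7.1541] v=[-0.9789]
Step 11: x=[7.0044] v=[-0.9979]
Step 12: x=[6.8546] v=[-0.9984]
Step 13: x=[6.7075] v=[-0.9804]
Step 14: x=[6.5659] v=[-0.9443]
Step 15: x=[6.4323] v=[-0.8907]
Step 16: x=[6.3092] v=[-0.8206]
Step 17: x=[6.1989] v=[-0.7353]
Step 18: x=[6.1035] v=[-0.6363]
Step 19: x=[6.0247] v=[-0.5256]
Step 20: x=[5.9639] v=[-0.4051]
Step 21: x=[5.9223] v=[-0.2771]
Step 22: x=[5.9007] v=[-0.1440]
Step 23: x=[5.8995] v=[-0.0082]
Step 24: x=[5.9187] v=[0.1277]
First v>=0 after going negative at step 24, time=3.6000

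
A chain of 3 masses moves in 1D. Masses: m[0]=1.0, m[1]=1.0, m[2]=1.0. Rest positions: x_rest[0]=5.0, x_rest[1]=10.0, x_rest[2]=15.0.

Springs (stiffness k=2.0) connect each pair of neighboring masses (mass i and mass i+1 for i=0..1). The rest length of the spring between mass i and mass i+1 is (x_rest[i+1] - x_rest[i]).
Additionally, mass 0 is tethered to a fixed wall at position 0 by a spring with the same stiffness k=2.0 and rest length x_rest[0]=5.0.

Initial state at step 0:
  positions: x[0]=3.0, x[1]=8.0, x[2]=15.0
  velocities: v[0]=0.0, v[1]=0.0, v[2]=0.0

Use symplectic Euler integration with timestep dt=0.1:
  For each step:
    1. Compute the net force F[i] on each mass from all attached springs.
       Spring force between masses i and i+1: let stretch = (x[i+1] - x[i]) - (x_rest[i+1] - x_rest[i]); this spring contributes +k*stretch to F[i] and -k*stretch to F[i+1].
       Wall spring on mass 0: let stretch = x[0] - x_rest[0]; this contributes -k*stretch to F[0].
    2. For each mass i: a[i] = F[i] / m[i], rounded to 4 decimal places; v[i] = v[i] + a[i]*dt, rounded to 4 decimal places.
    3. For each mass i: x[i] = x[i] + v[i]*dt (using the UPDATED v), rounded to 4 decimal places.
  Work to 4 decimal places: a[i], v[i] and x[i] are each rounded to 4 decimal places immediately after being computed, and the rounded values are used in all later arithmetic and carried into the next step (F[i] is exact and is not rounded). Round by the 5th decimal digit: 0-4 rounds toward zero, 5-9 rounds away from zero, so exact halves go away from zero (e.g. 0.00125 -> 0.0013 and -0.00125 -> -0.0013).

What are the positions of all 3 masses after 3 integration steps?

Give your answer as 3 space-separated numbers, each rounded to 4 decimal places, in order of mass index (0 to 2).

Step 0: x=[3.0000 8.0000 15.0000] v=[0.0000 0.0000 0.0000]
Step 1: x=[3.0400 8.0400 14.9600] v=[0.4000 0.4000 -0.4000]
Step 2: x=[3.1192 8.1184 14.8816] v=[0.7920 0.7840 -0.7840]
Step 3: x=[3.2360 8.2321 14.7679] v=[1.1680 1.1368 -1.1366]

Answer: 3.2360 8.2321 14.7679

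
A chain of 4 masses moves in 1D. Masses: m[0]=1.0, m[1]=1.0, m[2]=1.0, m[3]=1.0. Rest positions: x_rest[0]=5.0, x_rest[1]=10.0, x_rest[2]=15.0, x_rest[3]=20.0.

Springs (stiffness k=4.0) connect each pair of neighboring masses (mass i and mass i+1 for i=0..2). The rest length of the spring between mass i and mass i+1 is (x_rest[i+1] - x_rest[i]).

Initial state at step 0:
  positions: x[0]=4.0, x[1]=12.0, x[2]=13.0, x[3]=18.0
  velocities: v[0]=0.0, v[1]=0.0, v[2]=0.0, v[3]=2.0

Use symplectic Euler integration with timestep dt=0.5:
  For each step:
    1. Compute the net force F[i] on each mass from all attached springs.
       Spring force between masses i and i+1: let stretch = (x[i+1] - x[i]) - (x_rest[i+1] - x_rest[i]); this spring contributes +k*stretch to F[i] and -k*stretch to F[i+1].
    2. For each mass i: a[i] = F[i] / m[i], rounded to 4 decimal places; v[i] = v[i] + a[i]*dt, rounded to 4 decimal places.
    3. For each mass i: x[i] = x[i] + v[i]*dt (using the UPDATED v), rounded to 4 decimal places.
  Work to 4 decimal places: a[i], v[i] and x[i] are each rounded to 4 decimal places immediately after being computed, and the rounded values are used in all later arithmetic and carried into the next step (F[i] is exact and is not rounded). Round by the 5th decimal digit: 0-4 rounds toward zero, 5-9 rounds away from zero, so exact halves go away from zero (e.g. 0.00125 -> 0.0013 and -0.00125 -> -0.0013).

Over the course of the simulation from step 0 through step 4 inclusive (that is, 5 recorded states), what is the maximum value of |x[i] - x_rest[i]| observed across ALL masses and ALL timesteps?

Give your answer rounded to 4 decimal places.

Answer: 5.0000

Derivation:
Step 0: x=[4.0000 12.0000 13.0000 18.0000] v=[0.0000 0.0000 0.0000 2.0000]
Step 1: x=[7.0000 5.0000 17.0000 19.0000] v=[6.0000 -14.0000 8.0000 2.0000]
Step 2: x=[3.0000 12.0000 11.0000 23.0000] v=[-8.0000 14.0000 -12.0000 8.0000]
Step 3: x=[3.0000 9.0000 18.0000 20.0000] v=[0.0000 -6.0000 14.0000 -6.0000]
Step 4: x=[4.0000 9.0000 18.0000 20.0000] v=[2.0000 0.0000 0.0000 0.0000]
Max displacement = 5.0000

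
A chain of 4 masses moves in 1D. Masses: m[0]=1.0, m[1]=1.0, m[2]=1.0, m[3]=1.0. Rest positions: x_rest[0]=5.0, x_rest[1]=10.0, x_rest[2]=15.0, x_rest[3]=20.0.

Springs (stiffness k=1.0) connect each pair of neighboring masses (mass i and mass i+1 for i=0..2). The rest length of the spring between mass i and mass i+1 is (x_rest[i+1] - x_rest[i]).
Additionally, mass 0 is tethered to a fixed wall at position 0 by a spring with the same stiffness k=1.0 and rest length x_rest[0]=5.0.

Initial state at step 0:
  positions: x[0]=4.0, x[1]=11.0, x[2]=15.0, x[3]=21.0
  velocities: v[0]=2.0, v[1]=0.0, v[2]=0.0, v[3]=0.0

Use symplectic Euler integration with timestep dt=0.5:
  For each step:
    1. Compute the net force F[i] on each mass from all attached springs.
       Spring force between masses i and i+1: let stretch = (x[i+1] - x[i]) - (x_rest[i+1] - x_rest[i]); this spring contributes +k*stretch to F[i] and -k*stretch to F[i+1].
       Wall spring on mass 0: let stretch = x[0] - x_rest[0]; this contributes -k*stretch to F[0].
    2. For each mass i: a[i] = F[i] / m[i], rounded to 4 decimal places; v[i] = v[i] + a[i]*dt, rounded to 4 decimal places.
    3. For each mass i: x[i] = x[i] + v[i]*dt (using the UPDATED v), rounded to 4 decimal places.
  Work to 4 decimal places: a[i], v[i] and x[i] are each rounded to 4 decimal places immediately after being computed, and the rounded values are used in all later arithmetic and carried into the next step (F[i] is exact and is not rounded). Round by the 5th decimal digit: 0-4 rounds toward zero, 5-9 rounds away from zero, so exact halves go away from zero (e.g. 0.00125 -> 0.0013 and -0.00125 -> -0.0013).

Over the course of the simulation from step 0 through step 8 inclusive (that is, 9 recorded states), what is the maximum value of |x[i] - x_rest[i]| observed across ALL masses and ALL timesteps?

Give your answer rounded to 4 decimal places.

Step 0: x=[4.0000 11.0000 15.0000 21.0000] v=[2.0000 0.0000 0.0000 0.0000]
Step 1: x=[5.7500 10.2500 15.5000 20.7500] v=[3.5000 -1.5000 1.0000 -0.5000]
Step 2: x=[7.1875 9.6875 16.0000 20.4375] v=[2.8750 -1.1250 1.0000 -0.6250]
Step 3: x=[7.4532 10.0782 16.0313 20.2656] v=[0.5313 0.7813 0.0625 -0.3438]
Step 4: x=[6.5118 11.3009 15.6329 20.2852] v=[-1.8828 2.4454 -0.7969 0.0391]
Step 5: x=[5.1397 12.4094 15.3145 20.3917] v=[-2.7442 2.2169 -0.6368 0.2130]
Step 6: x=[4.3001 12.4267 15.5392 20.4789] v=[-1.6792 0.0346 0.4493 0.1744]
Step 7: x=[4.4172 11.1905 16.2207 20.5812] v=[0.2341 -2.4725 1.3629 0.2046]
Step 8: x=[5.1233 9.5185 16.7348 20.8434] v=[1.4122 -3.3441 1.0281 0.5244]
Max displacement = 2.4532

Answer: 2.4532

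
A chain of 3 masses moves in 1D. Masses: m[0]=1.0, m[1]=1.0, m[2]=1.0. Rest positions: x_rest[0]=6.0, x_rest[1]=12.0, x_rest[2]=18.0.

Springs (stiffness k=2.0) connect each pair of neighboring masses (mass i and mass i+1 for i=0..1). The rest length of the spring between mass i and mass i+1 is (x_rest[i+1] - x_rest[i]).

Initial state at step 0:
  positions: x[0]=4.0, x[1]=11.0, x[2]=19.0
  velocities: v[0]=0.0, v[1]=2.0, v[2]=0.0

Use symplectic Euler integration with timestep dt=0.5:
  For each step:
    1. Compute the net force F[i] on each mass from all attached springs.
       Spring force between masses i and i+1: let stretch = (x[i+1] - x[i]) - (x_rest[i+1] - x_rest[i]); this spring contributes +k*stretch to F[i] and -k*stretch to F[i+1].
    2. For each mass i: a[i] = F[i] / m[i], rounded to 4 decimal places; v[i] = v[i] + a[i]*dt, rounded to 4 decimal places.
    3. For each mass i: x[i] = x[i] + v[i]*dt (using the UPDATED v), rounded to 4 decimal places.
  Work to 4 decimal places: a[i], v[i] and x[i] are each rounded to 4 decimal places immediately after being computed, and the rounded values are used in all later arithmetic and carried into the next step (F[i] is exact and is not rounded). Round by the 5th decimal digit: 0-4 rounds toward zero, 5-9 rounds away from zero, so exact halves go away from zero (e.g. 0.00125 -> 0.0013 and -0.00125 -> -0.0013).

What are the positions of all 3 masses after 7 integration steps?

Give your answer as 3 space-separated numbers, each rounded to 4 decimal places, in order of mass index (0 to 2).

Step 0: x=[4.0000 11.0000 19.0000] v=[0.0000 2.0000 0.0000]
Step 1: x=[4.5000 12.5000 18.0000] v=[1.0000 3.0000 -2.0000]
Step 2: x=[6.0000 12.7500 17.2500] v=[3.0000 0.5000 -1.5000]
Step 3: x=[7.8750 11.8750 17.2500] v=[3.7500 -1.7500 0.0000]
Step 4: x=[8.7500 11.6875 17.5625] v=[1.7500 -0.3750 0.6250]
Step 5: x=[8.0938 12.9688 17.9375] v=[-1.3125 2.5625 0.7500]
Step 6: x=[6.8751 14.2969 18.8282] v=[-2.4375 2.6562 1.7813]
Step 7: x=[6.3673 14.1798 20.4532] v=[-1.0157 -0.2343 3.2500]

Answer: 6.3673 14.1798 20.4532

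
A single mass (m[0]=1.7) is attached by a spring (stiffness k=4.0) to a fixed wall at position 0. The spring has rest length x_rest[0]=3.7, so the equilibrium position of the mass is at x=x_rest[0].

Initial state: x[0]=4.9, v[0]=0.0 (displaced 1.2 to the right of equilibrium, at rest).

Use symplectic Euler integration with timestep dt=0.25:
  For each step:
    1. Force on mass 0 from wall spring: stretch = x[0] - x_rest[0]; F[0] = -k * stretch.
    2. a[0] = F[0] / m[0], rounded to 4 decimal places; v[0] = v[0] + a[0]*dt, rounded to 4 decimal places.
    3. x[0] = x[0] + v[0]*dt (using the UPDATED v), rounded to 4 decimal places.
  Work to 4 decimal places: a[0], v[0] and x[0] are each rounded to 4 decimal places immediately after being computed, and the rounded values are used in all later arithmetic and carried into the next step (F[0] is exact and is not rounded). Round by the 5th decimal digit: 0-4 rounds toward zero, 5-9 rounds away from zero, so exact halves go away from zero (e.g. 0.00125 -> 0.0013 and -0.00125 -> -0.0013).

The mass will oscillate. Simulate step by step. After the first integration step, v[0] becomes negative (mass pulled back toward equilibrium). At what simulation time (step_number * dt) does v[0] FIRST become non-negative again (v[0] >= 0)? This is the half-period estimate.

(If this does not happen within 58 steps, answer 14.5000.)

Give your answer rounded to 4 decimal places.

Step 0: x=[4.9000] v=[0.0000]
Step 1: x=[4.7235] v=[-0.7059]
Step 2: x=[4.3965] v=[-1.3080]
Step 3: x=[3.9671] v=[-1.7177]
Step 4: x=[3.4984] v=[-1.8748]
Step 5: x=[3.0594] v=[-1.7562]
Step 6: x=[2.7146] v=[-1.3794]
Step 7: x=[2.5147] v=[-0.7998]
Step 8: x=[2.4891] v=[-0.1026]
Step 9: x=[2.6415] v=[0.6097]
First v>=0 after going negative at step 9, time=2.2500

Answer: 2.2500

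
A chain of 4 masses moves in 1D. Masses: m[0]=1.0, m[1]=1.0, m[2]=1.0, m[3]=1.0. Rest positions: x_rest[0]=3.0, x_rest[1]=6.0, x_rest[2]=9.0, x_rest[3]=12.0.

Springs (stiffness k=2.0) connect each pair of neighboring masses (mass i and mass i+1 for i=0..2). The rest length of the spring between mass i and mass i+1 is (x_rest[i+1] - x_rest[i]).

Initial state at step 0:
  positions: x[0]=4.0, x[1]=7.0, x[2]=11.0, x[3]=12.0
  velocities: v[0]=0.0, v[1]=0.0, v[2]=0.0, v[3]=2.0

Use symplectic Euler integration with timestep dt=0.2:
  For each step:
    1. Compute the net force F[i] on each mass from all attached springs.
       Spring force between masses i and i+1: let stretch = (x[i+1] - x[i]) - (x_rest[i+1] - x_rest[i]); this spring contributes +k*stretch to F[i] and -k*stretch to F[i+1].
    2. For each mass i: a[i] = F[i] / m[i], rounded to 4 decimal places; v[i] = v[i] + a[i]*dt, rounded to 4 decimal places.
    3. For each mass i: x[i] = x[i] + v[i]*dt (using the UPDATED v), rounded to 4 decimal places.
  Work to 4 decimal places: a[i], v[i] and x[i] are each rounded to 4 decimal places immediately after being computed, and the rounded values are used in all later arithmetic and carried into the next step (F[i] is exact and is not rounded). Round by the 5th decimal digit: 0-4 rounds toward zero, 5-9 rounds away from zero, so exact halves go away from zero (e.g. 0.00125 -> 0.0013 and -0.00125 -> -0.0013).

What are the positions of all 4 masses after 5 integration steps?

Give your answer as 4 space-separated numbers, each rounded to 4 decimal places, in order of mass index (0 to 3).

Step 0: x=[4.0000 7.0000 11.0000 12.0000] v=[0.0000 0.0000 0.0000 2.0000]
Step 1: x=[4.0000 7.0800 10.7600 12.5600] v=[0.0000 0.4000 -1.2000 2.8000]
Step 2: x=[4.0064 7.2080 10.3696 13.2160] v=[0.0320 0.6400 -1.9520 3.2800]
Step 3: x=[4.0289 7.3328 9.9540 13.8843] v=[0.1126 0.6240 -2.0781 3.3414]
Step 4: x=[4.0757 7.4030 9.6431 14.4782] v=[0.2342 0.3509 -1.5545 2.9693]
Step 5: x=[4.1487 7.3862 9.5398 14.9253] v=[0.3651 -0.0840 -0.5165 2.2353]

Answer: 4.1487 7.3862 9.5398 14.9253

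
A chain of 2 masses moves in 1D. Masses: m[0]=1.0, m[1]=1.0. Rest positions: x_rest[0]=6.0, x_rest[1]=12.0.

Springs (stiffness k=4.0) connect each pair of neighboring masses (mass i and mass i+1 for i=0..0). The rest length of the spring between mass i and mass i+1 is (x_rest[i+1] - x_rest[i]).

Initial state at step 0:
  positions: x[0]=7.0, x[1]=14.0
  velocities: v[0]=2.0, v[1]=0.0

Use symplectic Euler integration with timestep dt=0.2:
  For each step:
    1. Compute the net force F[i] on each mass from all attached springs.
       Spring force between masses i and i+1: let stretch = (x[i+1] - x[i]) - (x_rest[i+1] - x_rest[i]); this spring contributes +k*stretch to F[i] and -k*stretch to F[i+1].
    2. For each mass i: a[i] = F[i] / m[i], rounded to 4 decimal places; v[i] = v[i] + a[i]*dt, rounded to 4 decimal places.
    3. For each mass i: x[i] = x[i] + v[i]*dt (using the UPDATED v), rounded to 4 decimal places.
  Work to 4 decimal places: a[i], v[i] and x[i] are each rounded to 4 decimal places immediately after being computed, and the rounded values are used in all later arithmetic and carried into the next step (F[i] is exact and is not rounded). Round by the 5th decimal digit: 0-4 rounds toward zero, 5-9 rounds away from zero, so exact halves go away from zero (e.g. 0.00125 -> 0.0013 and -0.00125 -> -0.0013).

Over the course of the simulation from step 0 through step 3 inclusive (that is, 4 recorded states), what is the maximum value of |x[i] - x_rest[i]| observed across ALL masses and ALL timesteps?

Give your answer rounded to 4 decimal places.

Step 0: x=[7.0000 14.0000] v=[2.0000 0.0000]
Step 1: x=[7.5600 13.8400] v=[2.8000 -0.8000]
Step 2: x=[8.1648 13.6352] v=[3.0240 -1.0240]
Step 3: x=[8.6849 13.5151] v=[2.6003 -0.6003]
Max displacement = 2.6849

Answer: 2.6849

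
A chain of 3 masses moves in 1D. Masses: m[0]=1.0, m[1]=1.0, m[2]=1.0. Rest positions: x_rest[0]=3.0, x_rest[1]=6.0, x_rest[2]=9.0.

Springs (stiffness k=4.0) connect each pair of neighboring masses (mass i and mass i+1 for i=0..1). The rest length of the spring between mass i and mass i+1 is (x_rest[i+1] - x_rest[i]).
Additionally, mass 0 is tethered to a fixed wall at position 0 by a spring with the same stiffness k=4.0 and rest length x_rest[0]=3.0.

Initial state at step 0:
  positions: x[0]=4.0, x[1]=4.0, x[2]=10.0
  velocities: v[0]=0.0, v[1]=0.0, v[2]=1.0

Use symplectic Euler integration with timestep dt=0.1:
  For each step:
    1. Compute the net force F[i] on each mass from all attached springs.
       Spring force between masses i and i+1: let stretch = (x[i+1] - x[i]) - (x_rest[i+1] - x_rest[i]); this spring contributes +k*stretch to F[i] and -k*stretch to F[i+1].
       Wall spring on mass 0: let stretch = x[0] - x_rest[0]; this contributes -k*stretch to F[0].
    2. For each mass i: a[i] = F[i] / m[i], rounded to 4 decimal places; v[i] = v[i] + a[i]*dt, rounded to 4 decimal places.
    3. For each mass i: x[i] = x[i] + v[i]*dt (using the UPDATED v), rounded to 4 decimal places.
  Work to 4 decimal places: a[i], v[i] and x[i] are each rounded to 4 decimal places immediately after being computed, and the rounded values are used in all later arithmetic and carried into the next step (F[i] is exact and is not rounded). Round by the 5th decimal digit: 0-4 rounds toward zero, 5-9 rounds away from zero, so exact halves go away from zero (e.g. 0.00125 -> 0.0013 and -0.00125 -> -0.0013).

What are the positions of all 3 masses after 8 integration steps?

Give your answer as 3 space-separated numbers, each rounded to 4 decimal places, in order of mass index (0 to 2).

Step 0: x=[4.0000 4.0000 10.0000] v=[0.0000 0.0000 1.0000]
Step 1: x=[3.8400 4.2400 9.9800] v=[-1.6000 2.4000 -0.2000]
Step 2: x=[3.5424 4.6936 9.8504] v=[-2.9760 4.5360 -1.2960]
Step 3: x=[3.1492 5.3074 9.6345] v=[-3.9325 6.1382 -2.1587]
Step 4: x=[2.7163 6.0080 9.3656] v=[-4.3289 7.0058 -2.6895]
Step 5: x=[2.3064 6.7112 9.0824] v=[-4.0987 7.0322 -2.8325]
Step 6: x=[1.9805 7.3331 8.8243] v=[-3.2593 6.2188 -2.5810]
Step 7: x=[1.7895 7.8005 8.6266] v=[-1.9105 4.6742 -1.9775]
Step 8: x=[1.7673 8.0605 8.5158] v=[-0.2219 2.6002 -1.1079]

Answer: 1.7673 8.0605 8.5158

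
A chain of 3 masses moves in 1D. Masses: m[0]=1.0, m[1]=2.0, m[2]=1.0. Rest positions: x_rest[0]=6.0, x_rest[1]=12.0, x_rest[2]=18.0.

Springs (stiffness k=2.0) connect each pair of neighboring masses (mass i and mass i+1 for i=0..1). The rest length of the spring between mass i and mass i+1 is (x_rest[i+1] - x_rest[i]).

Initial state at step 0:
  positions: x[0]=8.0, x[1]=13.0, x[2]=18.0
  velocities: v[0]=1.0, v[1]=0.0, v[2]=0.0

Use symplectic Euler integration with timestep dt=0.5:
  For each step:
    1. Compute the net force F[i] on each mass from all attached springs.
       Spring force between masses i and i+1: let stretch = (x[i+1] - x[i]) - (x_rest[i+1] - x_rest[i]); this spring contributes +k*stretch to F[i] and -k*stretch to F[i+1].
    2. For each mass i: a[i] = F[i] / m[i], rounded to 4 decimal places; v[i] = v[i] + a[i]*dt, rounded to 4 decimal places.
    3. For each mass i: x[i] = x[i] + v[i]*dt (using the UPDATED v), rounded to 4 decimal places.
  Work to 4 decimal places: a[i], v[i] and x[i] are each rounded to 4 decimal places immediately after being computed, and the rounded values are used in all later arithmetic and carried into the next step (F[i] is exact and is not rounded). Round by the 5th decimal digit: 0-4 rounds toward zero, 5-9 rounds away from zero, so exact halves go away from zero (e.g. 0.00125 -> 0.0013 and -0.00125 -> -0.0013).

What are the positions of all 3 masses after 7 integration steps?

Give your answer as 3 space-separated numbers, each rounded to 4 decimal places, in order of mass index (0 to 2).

Answer: 8.3400 13.7502 19.6603

Derivation:
Step 0: x=[8.0000 13.0000 18.0000] v=[1.0000 0.0000 0.0000]
Step 1: x=[8.0000 13.0000 18.5000] v=[0.0000 0.0000 1.0000]
Step 2: x=[7.5000 13.1250 19.2500] v=[-1.0000 0.2500 1.5000]
Step 3: x=[6.8125 13.3750 19.9375] v=[-1.3750 0.5000 1.3750]
Step 4: x=[6.4063 13.6250 20.3438] v=[-0.8125 0.5000 0.8125]
Step 5: x=[6.6094 13.7501 20.3907] v=[0.4062 0.2501 0.0937]
Step 6: x=[7.3829 13.7502 20.1173] v=[1.5469 0.0001 -0.5469]
Step 7: x=[8.3400 13.7502 19.6603] v=[1.9142 0.0000 -0.9140]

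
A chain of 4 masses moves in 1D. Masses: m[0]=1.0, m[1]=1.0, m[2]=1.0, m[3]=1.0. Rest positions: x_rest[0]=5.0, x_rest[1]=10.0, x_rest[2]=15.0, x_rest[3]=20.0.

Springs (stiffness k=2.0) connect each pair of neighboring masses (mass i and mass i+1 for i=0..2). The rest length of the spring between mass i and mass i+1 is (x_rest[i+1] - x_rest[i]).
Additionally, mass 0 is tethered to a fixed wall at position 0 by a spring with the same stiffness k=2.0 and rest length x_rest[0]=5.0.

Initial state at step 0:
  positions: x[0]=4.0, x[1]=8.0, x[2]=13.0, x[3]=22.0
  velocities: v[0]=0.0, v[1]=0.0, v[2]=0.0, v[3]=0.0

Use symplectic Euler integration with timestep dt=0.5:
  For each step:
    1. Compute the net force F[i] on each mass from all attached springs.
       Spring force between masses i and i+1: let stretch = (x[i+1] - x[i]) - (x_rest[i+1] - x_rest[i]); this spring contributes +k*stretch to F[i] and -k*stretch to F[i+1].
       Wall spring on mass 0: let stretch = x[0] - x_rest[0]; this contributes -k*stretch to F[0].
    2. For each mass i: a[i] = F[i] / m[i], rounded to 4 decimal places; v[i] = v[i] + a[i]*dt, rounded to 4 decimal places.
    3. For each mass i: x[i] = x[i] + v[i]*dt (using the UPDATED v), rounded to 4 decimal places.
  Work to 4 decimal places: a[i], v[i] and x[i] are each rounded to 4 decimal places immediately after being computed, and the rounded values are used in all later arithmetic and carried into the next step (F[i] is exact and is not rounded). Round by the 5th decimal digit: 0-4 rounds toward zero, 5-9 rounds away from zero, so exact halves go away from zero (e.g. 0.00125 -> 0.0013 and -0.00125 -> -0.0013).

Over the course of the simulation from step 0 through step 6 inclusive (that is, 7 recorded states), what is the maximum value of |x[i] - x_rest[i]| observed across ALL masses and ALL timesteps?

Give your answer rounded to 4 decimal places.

Step 0: x=[4.0000 8.0000 13.0000 22.0000] v=[0.0000 0.0000 0.0000 0.0000]
Step 1: x=[4.0000 8.5000 15.0000 20.0000] v=[0.0000 1.0000 4.0000 -4.0000]
Step 2: x=[4.2500 10.0000 16.2500 18.0000] v=[0.5000 3.0000 2.5000 -4.0000]
Step 3: x=[5.2500 11.7500 15.2500 17.6250] v=[2.0000 3.5000 -2.0000 -0.7500]
Step 4: x=[6.8750 12.0000 13.6875 18.5625] v=[3.2500 0.5000 -3.1250 1.8750]
Step 5: x=[7.6250 10.5313 13.7188 19.5625] v=[1.5000 -2.9375 0.0625 2.0000]
Step 6: x=[6.0157 9.2032 15.0782 20.1407] v=[-3.2187 -2.6563 2.7187 1.1563]
Max displacement = 2.6250

Answer: 2.6250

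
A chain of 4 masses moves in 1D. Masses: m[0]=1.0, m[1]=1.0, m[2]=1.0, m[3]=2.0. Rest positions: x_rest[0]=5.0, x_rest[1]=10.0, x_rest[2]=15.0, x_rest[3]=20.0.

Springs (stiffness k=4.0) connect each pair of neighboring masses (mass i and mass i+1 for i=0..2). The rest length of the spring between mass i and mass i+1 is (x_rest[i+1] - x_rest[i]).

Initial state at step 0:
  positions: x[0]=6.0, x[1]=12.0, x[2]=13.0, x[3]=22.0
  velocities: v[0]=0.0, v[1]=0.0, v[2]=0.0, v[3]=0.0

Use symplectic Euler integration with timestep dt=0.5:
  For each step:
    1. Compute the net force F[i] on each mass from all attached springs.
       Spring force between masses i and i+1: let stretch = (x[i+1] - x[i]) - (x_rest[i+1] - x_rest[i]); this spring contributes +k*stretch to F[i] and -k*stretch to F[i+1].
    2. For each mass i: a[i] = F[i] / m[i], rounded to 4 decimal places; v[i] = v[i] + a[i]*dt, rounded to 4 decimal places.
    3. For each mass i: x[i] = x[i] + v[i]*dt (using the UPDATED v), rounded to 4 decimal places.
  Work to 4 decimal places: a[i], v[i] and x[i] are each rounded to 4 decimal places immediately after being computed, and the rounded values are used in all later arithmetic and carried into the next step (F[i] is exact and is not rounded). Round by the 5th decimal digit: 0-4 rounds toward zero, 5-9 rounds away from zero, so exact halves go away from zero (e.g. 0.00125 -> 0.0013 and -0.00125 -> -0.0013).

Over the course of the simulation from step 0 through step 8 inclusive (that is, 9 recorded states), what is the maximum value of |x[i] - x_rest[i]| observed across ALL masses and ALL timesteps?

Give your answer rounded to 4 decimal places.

Step 0: x=[6.0000 12.0000 13.0000 22.0000] v=[0.0000 0.0000 0.0000 0.0000]
Step 1: x=[7.0000 7.0000 21.0000 20.0000] v=[2.0000 -10.0000 16.0000 -4.0000]
Step 2: x=[3.0000 16.0000 14.0000 21.0000] v=[-8.0000 18.0000 -14.0000 2.0000]
Step 3: x=[7.0000 10.0000 16.0000 21.0000] v=[8.0000 -12.0000 4.0000 0.0000]
Step 4: x=[9.0000 7.0000 17.0000 21.0000] v=[4.0000 -6.0000 2.0000 0.0000]
Step 5: x=[4.0000 16.0000 12.0000 21.5000] v=[-10.0000 18.0000 -10.0000 1.0000]
Step 6: x=[6.0000 9.0000 20.5000 19.7500] v=[4.0000 -14.0000 17.0000 -3.5000]
Step 7: x=[6.0000 10.5000 16.7500 20.8750] v=[0.0000 3.0000 -7.5000 2.2500]
Step 8: x=[5.5000 13.7500 10.8750 22.4375] v=[-1.0000 6.5000 -11.7500 3.1250]
Max displacement = 6.0000

Answer: 6.0000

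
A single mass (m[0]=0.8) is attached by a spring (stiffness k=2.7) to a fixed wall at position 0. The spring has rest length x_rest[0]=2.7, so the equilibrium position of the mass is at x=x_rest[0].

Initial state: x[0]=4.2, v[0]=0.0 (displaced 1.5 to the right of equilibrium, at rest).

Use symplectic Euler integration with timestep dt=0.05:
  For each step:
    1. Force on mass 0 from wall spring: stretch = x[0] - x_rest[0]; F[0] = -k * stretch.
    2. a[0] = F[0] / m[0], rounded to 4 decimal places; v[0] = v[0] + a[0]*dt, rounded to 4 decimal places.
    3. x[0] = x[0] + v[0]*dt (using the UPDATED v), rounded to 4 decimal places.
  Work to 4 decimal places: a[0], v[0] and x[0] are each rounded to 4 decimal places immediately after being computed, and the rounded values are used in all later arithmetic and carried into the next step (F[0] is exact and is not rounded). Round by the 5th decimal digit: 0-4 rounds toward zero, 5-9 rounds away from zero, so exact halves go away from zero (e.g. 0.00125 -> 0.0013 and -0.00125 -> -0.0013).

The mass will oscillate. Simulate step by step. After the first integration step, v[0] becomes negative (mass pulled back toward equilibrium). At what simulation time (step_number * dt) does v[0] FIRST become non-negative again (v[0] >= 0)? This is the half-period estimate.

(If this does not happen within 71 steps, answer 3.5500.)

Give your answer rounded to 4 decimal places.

Step 0: x=[4.2000] v=[0.0000]
Step 1: x=[4.1873] v=[-0.2531]
Step 2: x=[4.1621] v=[-0.5041]
Step 3: x=[4.1246] v=[-0.7508]
Step 4: x=[4.0750] v=[-0.9912]
Step 5: x=[4.0138] v=[-1.2232]
Step 6: x=[3.9416] v=[-1.4449]
Step 7: x=[3.8589] v=[-1.6544]
Step 8: x=[3.7664] v=[-1.8500]
Step 9: x=[3.6649] v=[-2.0300]
Step 10: x=[3.5553] v=[-2.1928]
Step 11: x=[3.4384] v=[-2.3371]
Step 12: x=[3.3153] v=[-2.4617]
Step 13: x=[3.1870] v=[-2.5655]
Step 14: x=[3.0546] v=[-2.6477]
Step 15: x=[2.9192] v=[-2.7075]
Step 16: x=[2.7820] v=[-2.7445]
Step 17: x=[2.6441] v=[-2.7583]
Step 18: x=[2.5067] v=[-2.7489]
Step 19: x=[2.3709] v=[-2.7163]
Step 20: x=[2.2379] v=[-2.6608]
Step 21: x=[2.1088] v=[-2.5828]
Step 22: x=[1.9847] v=[-2.4830]
Step 23: x=[1.8666] v=[-2.3623]
Step 24: x=[1.7555] v=[-2.2217]
Step 25: x=[1.6524] v=[-2.0623]
Step 26: x=[1.5581] v=[-1.8855]
Step 27: x=[1.4735] v=[-1.6928]
Step 28: x=[1.3992] v=[-1.4858]
Step 29: x=[1.3359] v=[-1.2663]
Step 30: x=[1.2841] v=[-1.0361]
Step 31: x=[1.2442] v=[-0.7972]
Step 32: x=[1.2166] v=[-0.5515]
Step 33: x=[1.2015] v=[-0.3012]
Step 34: x=[1.1991] v=[-0.0483]
Step 35: x=[1.2094] v=[0.2050]
First v>=0 after going negative at step 35, time=1.7500

Answer: 1.7500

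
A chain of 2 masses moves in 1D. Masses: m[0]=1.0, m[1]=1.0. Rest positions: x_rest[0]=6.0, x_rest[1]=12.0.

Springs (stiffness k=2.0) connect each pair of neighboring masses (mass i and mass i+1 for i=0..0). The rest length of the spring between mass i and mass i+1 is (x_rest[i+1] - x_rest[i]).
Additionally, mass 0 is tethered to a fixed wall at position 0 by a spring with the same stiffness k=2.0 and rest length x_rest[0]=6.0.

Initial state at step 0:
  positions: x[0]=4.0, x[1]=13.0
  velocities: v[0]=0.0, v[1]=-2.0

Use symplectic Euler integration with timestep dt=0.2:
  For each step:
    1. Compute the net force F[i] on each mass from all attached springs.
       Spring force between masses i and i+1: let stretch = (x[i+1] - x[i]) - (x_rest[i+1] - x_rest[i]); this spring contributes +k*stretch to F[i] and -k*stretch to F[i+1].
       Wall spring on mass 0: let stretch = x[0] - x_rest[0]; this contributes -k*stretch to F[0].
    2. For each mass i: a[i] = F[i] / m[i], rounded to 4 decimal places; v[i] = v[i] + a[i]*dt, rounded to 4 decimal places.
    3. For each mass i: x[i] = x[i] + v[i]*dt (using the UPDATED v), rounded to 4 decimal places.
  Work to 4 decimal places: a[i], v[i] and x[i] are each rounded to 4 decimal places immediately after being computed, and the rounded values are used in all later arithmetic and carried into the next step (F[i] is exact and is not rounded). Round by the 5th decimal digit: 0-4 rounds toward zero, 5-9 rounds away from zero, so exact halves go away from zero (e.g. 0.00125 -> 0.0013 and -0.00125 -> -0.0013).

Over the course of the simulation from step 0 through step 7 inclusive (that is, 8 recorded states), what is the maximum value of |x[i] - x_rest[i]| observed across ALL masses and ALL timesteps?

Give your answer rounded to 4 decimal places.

Step 0: x=[4.0000 13.0000] v=[0.0000 -2.0000]
Step 1: x=[4.4000 12.3600] v=[2.0000 -3.2000]
Step 2: x=[5.0848 11.5632] v=[3.4240 -3.9840]
Step 3: x=[5.8811 10.7281] v=[3.9814 -4.1754]
Step 4: x=[6.5947 9.9853] v=[3.5678 -3.7142]
Step 5: x=[7.0519 9.4512] v=[2.2862 -2.6704]
Step 6: x=[7.1369 9.2052] v=[0.4252 -1.2301]
Step 7: x=[6.8165 9.2737] v=[-1.6022 0.3426]
Max displacement = 2.7948

Answer: 2.7948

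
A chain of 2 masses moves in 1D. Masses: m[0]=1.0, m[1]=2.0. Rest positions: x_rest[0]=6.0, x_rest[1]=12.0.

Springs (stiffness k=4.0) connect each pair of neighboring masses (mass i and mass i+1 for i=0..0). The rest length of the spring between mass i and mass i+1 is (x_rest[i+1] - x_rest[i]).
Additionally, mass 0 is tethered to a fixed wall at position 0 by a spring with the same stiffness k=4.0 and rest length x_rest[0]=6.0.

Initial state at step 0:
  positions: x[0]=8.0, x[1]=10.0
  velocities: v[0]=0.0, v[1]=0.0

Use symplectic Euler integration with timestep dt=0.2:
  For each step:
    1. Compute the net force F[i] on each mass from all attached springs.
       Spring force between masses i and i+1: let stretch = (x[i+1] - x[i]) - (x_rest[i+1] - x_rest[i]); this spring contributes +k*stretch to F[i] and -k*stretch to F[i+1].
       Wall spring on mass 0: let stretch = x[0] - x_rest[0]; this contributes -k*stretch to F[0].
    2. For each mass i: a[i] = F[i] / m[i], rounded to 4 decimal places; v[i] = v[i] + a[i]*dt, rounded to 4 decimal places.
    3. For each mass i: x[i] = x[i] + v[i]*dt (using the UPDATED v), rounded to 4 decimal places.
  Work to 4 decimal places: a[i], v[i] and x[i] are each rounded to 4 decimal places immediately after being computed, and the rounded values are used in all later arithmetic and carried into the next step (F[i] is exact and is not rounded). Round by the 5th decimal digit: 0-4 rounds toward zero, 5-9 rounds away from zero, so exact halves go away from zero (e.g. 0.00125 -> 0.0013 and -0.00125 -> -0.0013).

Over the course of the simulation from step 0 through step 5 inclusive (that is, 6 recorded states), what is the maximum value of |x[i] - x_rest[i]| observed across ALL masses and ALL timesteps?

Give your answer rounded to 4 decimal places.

Step 0: x=[8.0000 10.0000] v=[0.0000 0.0000]
Step 1: x=[7.0400 10.3200] v=[-4.8000 1.6000]
Step 2: x=[5.4784 10.8576] v=[-7.8080 2.6880]
Step 3: x=[3.9009 11.4449] v=[-7.8874 2.9363]
Step 4: x=[2.9063 11.9086] v=[-4.9729 2.3187]
Step 5: x=[2.8871 12.1322] v=[-0.0961 1.1178]
Max displacement = 3.1129

Answer: 3.1129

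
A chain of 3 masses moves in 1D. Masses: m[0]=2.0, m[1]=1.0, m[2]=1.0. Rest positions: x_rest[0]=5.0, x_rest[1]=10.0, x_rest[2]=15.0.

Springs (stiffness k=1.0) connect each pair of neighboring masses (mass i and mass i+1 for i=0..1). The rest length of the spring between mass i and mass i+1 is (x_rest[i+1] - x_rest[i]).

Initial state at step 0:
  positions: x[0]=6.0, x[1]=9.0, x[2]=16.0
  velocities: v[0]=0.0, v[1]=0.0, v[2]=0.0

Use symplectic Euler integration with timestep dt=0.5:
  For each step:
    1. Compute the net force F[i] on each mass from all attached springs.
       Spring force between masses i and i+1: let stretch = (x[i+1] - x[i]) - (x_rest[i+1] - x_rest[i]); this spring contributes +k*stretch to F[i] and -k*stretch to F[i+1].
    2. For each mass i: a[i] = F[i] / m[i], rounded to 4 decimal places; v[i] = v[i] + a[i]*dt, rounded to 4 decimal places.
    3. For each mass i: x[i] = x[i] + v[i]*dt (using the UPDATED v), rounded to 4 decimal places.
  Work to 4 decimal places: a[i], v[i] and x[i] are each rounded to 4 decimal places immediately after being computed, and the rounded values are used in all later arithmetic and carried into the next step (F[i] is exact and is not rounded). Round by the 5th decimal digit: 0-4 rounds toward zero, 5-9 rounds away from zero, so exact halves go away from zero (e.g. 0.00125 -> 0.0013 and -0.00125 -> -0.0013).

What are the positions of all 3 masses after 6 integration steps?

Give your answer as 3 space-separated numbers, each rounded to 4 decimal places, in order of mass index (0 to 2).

Answer: 5.5821 9.3801 16.4565

Derivation:
Step 0: x=[6.0000 9.0000 16.0000] v=[0.0000 0.0000 0.0000]
Step 1: x=[5.7500 10.0000 15.5000] v=[-0.5000 2.0000 -1.0000]
Step 2: x=[5.4063 11.3125 14.8750] v=[-0.6875 2.6250 -1.2500]
Step 3: x=[5.1758 12.0391 14.6094] v=[-0.4610 1.4532 -0.5313]
Step 4: x=[5.1783 11.6925 14.9512] v=[0.0049 -0.6933 0.6836]
Step 5: x=[5.3701 10.5320 15.7284] v=[0.3835 -2.3211 1.5543]
Step 6: x=[5.5821 9.3801 16.4565] v=[0.4240 -2.3039 1.4561]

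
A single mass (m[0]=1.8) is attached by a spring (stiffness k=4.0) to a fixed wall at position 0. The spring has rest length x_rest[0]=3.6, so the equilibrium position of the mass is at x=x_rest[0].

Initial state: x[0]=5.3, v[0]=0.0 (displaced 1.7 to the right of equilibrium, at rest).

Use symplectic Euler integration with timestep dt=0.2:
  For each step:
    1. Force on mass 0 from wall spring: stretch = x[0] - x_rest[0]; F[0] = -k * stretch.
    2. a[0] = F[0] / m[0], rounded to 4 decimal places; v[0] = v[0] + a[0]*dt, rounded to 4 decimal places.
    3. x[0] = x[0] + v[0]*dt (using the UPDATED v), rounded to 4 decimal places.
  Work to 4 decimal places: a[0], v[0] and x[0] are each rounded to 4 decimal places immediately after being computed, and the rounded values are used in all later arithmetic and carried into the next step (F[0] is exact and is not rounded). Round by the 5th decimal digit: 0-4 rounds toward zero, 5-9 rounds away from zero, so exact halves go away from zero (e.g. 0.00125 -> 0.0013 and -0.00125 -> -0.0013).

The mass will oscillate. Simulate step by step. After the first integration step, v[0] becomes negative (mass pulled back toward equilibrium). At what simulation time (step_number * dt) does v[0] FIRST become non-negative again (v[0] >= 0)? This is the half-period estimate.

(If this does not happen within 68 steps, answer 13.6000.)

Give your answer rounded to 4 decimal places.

Step 0: x=[5.3000] v=[0.0000]
Step 1: x=[5.1489] v=[-0.7556]
Step 2: x=[4.8601] v=[-1.4440]
Step 3: x=[4.4593] v=[-2.0040]
Step 4: x=[3.9821] v=[-2.3859]
Step 5: x=[3.4710] v=[-2.5557]
Step 6: x=[2.9713] v=[-2.4984]
Step 7: x=[2.5275] v=[-2.2190]
Step 8: x=[2.1790] v=[-1.7423]
Step 9: x=[1.9569] v=[-1.1107]
Step 10: x=[1.8808] v=[-0.3804]
Step 11: x=[1.9575] v=[0.3837]
First v>=0 after going negative at step 11, time=2.2000

Answer: 2.2000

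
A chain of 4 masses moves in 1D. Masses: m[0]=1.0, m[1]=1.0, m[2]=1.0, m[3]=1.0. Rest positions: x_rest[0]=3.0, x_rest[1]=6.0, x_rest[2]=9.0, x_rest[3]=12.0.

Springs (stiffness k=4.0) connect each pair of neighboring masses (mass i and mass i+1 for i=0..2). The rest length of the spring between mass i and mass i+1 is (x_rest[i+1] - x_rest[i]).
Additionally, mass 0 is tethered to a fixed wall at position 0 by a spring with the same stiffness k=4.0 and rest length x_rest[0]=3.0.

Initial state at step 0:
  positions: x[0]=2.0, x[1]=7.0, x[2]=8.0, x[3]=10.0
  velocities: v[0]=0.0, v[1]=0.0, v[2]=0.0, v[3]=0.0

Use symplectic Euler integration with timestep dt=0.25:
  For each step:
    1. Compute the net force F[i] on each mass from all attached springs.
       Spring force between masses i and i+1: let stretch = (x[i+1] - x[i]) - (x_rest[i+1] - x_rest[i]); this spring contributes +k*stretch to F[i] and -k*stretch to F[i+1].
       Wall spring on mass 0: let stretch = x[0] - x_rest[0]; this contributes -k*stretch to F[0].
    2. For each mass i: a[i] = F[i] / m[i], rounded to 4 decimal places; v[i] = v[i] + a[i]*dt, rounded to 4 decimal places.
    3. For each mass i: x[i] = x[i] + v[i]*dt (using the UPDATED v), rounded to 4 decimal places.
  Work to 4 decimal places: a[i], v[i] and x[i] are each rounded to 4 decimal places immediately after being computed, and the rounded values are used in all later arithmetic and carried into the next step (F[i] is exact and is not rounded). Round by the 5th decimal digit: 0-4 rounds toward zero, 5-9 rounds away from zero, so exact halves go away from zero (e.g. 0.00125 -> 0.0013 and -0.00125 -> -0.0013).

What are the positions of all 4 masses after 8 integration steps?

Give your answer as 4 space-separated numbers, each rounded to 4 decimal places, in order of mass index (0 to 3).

Step 0: x=[2.0000 7.0000 8.0000 10.0000] v=[0.0000 0.0000 0.0000 0.0000]
Step 1: x=[2.7500 6.0000 8.2500 10.2500] v=[3.0000 -4.0000 1.0000 1.0000]
Step 2: x=[3.6250 4.7500 8.4375 10.7500] v=[3.5000 -5.0000 0.7500 2.0000]
Step 3: x=[3.8750 4.1406 8.2813 11.4219] v=[1.0000 -2.4375 -0.6250 2.6875]
Step 4: x=[3.2227 4.5000 7.8750 12.0586] v=[-2.6094 1.4376 -1.6251 2.5469]
Step 5: x=[2.0840 5.3838 7.6709 12.3994] v=[-4.5548 3.5353 -0.8165 1.3633]
Step 6: x=[1.2493 6.0145 8.0771 12.3081] v=[-3.3390 2.5226 1.6249 -0.3652]
Step 7: x=[1.2935 5.9695 9.0254 11.9091] v=[0.1769 -0.1800 3.7933 -1.5962]
Step 8: x=[2.1834 5.5195 9.9307 11.5391] v=[3.5594 -1.8001 3.6211 -1.4799]

Answer: 2.1834 5.5195 9.9307 11.5391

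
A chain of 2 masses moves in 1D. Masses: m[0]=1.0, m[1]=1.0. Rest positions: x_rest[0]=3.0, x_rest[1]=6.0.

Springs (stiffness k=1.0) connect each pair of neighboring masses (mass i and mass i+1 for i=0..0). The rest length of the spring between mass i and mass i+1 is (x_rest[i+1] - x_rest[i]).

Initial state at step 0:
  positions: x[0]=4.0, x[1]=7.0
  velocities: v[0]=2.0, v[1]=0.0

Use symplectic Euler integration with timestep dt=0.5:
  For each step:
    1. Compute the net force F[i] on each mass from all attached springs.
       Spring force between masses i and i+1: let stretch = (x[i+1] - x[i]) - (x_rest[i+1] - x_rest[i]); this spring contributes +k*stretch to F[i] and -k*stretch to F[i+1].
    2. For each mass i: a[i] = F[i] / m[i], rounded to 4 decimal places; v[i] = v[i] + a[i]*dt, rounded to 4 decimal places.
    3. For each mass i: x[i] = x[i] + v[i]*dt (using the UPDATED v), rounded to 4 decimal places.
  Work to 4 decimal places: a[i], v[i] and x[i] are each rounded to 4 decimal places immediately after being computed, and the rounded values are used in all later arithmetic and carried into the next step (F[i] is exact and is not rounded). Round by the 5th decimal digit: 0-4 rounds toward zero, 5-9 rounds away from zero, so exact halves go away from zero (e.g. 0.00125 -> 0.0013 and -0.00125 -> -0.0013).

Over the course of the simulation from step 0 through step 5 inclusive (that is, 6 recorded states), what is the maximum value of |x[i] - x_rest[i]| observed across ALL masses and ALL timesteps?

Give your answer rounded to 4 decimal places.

Answer: 3.8438

Derivation:
Step 0: x=[4.0000 7.0000] v=[2.0000 0.0000]
Step 1: x=[5.0000 7.0000] v=[2.0000 0.0000]
Step 2: x=[5.7500 7.2500] v=[1.5000 0.5000]
Step 3: x=[6.1250 7.8750] v=[0.7500 1.2500]
Step 4: x=[6.1875 8.8125] v=[0.1250 1.8750]
Step 5: x=[6.1563 9.8438] v=[-0.0625 2.0625]
Max displacement = 3.8438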